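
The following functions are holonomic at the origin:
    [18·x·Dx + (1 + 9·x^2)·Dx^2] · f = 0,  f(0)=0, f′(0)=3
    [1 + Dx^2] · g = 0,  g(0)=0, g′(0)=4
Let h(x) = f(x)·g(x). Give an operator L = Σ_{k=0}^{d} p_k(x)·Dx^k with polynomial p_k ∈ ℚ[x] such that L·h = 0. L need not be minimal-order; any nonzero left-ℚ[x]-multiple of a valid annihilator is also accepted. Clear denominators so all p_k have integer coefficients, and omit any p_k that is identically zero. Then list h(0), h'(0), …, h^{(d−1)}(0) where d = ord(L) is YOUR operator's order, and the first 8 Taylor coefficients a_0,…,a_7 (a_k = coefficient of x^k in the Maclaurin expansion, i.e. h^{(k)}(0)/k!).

f: a_k = 0, 3, 0, -9, 0, 243/5, 0, -2187/7, …
g: a_k = 0, 4, 0, -2/3, 0, 1/30, 0, -1/1260, …
Sym-product of L_f,L_g gives L₀ (≤ ord 4).
L = (370 + 9594·x^2 + 4131·x^4 + 2916·x^6 + 6561·x^8) + (684·x + 6804·x^3 + 8748·x^5 + 26244·x^7)·Dx + (380 + 9792·x^2 + 5346·x^4 + 5832·x^6 + 13122·x^8)·Dx^2 + (684·x + 6804·x^3 + 8748·x^5 + 26244·x^7)·Dx^3 + (10 + 198·x^2 + 1215·x^4 + 2916·x^6 + 6561·x^8)·Dx^4  (order 4).
h: a_k = 0, 0, 12, 0, -38, 0, 401/2, 0, …
ICs: h(0) = 0, h′(0) = 0, h′′(0) = 24, h′′′(0) = 0.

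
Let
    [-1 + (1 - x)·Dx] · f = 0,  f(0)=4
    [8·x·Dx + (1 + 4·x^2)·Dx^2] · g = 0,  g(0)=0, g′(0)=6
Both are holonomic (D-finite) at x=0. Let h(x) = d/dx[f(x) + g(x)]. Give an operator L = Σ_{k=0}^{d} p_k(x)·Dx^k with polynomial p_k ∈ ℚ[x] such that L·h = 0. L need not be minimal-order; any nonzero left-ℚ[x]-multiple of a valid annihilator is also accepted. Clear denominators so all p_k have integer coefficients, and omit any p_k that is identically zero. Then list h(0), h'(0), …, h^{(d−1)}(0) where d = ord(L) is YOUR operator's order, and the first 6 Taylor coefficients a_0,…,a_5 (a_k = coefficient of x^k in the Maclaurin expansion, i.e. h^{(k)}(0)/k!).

f: a_k = 4, 4, 4, 4, 4, 4, …
g: a_k = 0, 6, 0, -8, 0, 96/5, …
L₀ := lclm(L_f,L_g); ord L₀ ≤ 1+2.
Differentiate: ansatz ord ≤ ord L₀ ⇒ L.
L = (-8 + 32·x + 96·x^2) + (7 - 8·x - 20·x^2 + 96·x^3)·Dx + (-1 - 3·x - 12·x^3 + 16·x^4)·Dx^2  (order 2).
h: a_k = 10, 8, -12, 16, 116, 24, …
ICs: h(0) = 10, h′(0) = 8.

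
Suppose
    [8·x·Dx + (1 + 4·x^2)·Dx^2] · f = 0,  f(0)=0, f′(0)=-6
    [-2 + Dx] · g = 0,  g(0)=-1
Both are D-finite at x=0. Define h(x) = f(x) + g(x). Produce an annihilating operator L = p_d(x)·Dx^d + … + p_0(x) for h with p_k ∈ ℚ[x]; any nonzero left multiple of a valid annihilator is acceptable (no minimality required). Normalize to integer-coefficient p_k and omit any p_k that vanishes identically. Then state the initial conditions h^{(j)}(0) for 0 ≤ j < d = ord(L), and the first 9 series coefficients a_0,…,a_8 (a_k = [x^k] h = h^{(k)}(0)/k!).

L = (8 - 32·x - 32·x^2)·Dx + (-6 + 12·x + 8·x^2 - 16·x^3)·Dx^2 + (1 + 2·x + 4·x^2 + 8·x^3)·Dx^3  (order 3).
h: a_k = -1, -8, -2, 20/3, -2/3, -292/15, -4/45, 17272/315, -2/315, …
ICs: h(0) = -1, h′(0) = -8, h′′(0) = -4.

f: a_k = 0, -6, 0, 8, 0, -96/5, 0, 384/7, 0, …
g: a_k = -1, -2, -2, -4/3, -2/3, -4/15, -4/45, -8/315, -2/315, …
Sum ⇒ L₀ = lclm(L_f,L_g) in ℚ(x)⟨Dx⟩.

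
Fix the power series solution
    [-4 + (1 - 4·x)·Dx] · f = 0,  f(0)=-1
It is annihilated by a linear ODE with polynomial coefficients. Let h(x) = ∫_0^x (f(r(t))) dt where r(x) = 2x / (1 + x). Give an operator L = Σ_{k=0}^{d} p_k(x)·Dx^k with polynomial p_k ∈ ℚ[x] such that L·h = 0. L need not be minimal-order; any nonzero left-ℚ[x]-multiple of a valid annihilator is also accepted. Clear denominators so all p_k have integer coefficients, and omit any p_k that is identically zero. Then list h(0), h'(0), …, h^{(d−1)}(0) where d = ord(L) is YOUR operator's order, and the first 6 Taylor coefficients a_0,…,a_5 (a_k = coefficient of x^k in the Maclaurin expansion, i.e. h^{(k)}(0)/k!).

f: a_k = -1, -4, -16, -64, -256, -1024, …
f∘r: x↦r, Dx↦Dx/r' in L_f ⇒ L₀.
∫: right-multiply L₀ by Dx.
L = 8·Dx + (-1 + 6·x + 7·x^2)·Dx^2  (order 2).
h: a_k = 0, -1, -4, -56/3, -98, -2744/5, …
ICs: h(0) = 0, h′(0) = -1.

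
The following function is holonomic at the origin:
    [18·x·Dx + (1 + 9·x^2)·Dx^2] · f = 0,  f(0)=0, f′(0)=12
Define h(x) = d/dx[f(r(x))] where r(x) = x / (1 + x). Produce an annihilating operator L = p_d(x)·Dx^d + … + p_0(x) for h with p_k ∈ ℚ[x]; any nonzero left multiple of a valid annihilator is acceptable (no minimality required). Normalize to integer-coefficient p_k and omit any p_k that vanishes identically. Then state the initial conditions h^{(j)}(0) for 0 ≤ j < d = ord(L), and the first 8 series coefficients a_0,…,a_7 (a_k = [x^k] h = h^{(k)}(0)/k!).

L = (2 + 20·x) + (1 + 2·x + 10·x^2)·Dx  (order 1).
h: a_k = 12, -24, -72, 384, -48, -3744, 7968, 21504, …
ICs: h(0) = 12.

f: a_k = 0, 12, 0, -36, 0, 972/5, 0, -8748/7, …
Change of var in L_f (x↦r) gives L₀.
h₀' ⇒ L via d/dx closure of L₀.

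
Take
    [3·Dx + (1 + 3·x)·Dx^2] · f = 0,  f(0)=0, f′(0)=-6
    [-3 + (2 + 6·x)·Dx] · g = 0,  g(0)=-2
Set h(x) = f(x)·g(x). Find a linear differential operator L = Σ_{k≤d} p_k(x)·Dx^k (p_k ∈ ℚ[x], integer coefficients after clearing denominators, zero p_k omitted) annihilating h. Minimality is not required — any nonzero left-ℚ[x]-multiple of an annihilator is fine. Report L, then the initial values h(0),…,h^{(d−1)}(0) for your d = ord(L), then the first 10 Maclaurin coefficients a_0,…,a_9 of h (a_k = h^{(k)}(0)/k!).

f: a_k = 0, -6, 9, -18, 81/2, -486/5, 243, -4374/7, 6561/4, -4374, …
g: a_k = -2, -3, 9/4, -27/8, 405/64, -1701/128, 15309/512, -72171/1024, 2814669/16384, -14073345/32768, …
Sym-product of L_f,L_g gives L₀ (≤ ord 2).
L = 9 + (4 + 24·x + 36·x^2)·Dx^2  (order 2).
h: a_k = 0, 12, 0, -9/2, 27/2, -5751/160, 7533/80, -2218347/8960, 5880843/8960, -100661049/57344, …
ICs: h(0) = 0, h′(0) = 12.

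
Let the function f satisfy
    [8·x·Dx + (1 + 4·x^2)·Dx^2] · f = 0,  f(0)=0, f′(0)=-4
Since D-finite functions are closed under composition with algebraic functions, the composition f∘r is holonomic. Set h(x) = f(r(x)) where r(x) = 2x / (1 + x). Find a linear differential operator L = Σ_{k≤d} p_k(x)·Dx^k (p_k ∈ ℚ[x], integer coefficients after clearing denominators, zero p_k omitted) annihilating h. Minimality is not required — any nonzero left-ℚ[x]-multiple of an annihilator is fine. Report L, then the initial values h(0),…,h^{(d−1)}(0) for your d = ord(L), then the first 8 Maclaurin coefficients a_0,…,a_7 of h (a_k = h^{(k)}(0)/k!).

L = (2 + 34·x)·Dx + (1 + 2·x + 17·x^2)·Dx^2  (order 2).
h: a_k = 0, -8, 8, 104/3, -120, -808/5, 4888/3, -5816/7, …
ICs: h(0) = 0, h′(0) = -8.

f: a_k = 0, -4, 0, 16/3, 0, -64/5, 0, 256/7, …
L₀ from L_f via x↦r, Dx↦r'^{-1}Dx.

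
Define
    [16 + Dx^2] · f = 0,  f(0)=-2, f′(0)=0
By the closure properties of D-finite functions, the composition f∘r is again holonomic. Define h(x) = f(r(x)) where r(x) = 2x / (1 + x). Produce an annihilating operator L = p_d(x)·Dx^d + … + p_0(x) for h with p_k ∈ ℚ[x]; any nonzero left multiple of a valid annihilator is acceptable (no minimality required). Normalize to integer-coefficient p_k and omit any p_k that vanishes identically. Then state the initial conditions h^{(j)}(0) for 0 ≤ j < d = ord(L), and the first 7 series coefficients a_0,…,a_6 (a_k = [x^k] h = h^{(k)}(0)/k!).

L = 64 + (2 + 6·x + 6·x^2 + 2·x^3)·Dx + (1 + 4·x + 6·x^2 + 4·x^3 + x^4)·Dx^2  (order 2).
h: a_k = -2, 0, 64, -128, -448/3, 3328/3, -106432/45, …
ICs: h(0) = -2, h′(0) = 0.

f: a_k = -2, 0, 16, 0, -64/3, 0, 512/45, …
h₀=f(r): pull back L_f along r ⇒ L₀.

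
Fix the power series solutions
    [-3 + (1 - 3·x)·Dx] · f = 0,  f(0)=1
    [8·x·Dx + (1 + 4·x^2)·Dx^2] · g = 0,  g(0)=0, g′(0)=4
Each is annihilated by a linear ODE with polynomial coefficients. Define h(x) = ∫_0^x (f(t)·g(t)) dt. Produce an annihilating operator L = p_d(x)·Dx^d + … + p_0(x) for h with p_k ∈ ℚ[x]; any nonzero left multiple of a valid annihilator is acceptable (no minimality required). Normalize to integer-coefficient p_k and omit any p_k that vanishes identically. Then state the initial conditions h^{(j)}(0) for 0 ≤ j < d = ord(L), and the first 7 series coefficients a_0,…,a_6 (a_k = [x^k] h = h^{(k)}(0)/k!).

L = 24·x·Dx + (6 - 8·x + 48·x^2)·Dx^2 + (-1 + 3·x - 4·x^2 + 12·x^3)·Dx^3  (order 3).
h: a_k = 0, 0, 2, 4, 23/3, 92/5, 722/15, …
ICs: h(0) = 0, h′(0) = 0, h′′(0) = 4.

f: a_k = 1, 3, 9, 27, 81, 243, 729, …
g: a_k = 0, 4, 0, -16/3, 0, 64/5, 0, …
f·g: L₀ = L_f ⊗_s L_g, ord ≤ 1·2.
h=∫h₀ ⇒ L = L₀·Dx.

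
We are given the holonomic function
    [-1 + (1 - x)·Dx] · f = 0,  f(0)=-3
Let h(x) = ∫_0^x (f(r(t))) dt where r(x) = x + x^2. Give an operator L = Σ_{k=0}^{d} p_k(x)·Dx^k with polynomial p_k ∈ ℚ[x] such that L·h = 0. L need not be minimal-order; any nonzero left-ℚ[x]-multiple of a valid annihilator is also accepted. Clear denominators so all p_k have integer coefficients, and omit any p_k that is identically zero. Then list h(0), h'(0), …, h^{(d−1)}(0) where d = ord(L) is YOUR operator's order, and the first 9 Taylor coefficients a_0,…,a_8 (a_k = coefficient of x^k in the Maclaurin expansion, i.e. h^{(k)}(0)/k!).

f: a_k = -3, -3, -3, -3, -3, -3, -3, -3, -3, …
h₀=f(r): pull back L_f along r ⇒ L₀.
h=∫₀ˣh₀: take L = L₀·Dx.
L = (1 + 2·x)·Dx + (-1 + x + x^2)·Dx^2  (order 2).
h: a_k = 0, -3, -3/2, -2, -9/4, -3, -4, -39/7, -63/8, …
ICs: h(0) = 0, h′(0) = -3.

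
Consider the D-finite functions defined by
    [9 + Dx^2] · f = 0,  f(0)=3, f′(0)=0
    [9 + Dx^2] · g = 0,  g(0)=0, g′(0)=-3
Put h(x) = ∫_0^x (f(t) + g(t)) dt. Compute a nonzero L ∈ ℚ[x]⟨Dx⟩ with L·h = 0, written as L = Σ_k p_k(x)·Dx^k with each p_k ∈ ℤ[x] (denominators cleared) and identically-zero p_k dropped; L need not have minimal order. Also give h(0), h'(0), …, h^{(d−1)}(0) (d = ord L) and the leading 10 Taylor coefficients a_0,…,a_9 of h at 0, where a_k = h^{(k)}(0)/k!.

f: a_k = 3, 0, -27/2, 0, 81/8, 0, -243/80, 0, 2187/4480, 0, …
g: a_k = 0, -3, 0, 9/2, 0, -81/40, 0, 243/560, 0, -243/4480, …
Weyl lclm of L_f,L_g ⇒ L₀ (ord ≤ 4).
∫: right-multiply L₀ by Dx.
L = 9·Dx + Dx^3  (order 3).
h: a_k = 0, 3, -3/2, -9/2, 9/8, 81/40, -27/80, -243/560, 243/4480, 243/4480, …
ICs: h(0) = 0, h′(0) = 3, h′′(0) = -3.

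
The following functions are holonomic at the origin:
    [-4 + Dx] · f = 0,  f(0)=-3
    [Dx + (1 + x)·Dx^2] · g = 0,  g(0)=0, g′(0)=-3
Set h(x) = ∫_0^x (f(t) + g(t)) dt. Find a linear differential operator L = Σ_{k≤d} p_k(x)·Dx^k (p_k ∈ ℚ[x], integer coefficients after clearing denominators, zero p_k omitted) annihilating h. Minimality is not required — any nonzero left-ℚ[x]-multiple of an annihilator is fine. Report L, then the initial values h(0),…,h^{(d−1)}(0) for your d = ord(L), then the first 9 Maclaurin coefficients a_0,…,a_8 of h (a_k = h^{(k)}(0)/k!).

f: a_k = -3, -12, -24, -32, -32, -128/5, -256/15, -1024/105, -512/105, …
g: a_k = 0, -3, 3/2, -1, 3/4, -3/5, 1/2, -3/7, 3/8, …
L₀ := lclm(L_f,L_g); ord L₀ ≤ 1+2.
h=∫h₀ ⇒ L = L₀·Dx.
L = (-24 - 16·x)·Dx^2 + (-14 - 32·x - 16·x^2)·Dx^3 + (5 + 9·x + 4·x^2)·Dx^4  (order 4).
h: a_k = 0, -3, -15/2, -15/2, -33/4, -25/4, -131/30, -71/30, -1069/840, …
ICs: h(0) = 0, h′(0) = -3, h′′(0) = -15, h′′′(0) = -45.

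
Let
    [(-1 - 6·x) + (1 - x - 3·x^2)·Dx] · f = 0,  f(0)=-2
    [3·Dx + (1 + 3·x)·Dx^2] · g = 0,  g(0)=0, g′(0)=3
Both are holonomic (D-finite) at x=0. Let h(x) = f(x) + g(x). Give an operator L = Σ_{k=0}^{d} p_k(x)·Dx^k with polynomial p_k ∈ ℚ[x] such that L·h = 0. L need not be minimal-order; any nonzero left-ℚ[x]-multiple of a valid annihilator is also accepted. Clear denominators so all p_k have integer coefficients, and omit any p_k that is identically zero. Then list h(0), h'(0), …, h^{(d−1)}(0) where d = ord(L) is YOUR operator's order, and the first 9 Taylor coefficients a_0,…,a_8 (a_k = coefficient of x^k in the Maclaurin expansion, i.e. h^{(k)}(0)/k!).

L = (270 + 1422·x + 3780·x^2 + 2916·x^3 + 2916·x^4)·Dx + (24 + 468·x + 2736·x^2 + 5616·x^3 + 5994·x^4 + 4860·x^5)·Dx^2 + (-11 - 79·x - 129·x^2 + 171·x^3 + 783·x^4 + 1377·x^5 + 972·x^6)·Dx^3  (order 3).
h: a_k = -2, 1, -25/2, -5, -233/4, -157/5, -631/2, -851/7, -14689/8, …
ICs: h(0) = -2, h′(0) = 1, h′′(0) = -25.

f: a_k = -2, -2, -8, -14, -38, -80, -194, -434, -1016, …
g: a_k = 0, 3, -9/2, 9, -81/4, 243/5, -243/2, 2187/7, -6561/8, …
Weyl lclm of L_f,L_g ⇒ L₀ (ord ≤ 3).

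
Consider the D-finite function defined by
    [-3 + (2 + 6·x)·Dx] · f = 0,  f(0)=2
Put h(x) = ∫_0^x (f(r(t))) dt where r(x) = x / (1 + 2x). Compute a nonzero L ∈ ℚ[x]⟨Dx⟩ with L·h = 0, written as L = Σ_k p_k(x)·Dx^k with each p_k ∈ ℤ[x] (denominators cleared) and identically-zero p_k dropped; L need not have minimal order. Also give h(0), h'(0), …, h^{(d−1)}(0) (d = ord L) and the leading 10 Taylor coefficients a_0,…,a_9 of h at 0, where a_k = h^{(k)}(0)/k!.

L = -3·Dx + (2 + 14·x + 20·x^2)·Dx^2  (order 2).
h: a_k = 0, 2, 3/2, -11/4, 195/32, -993/64, 11303/256, -492501/3584, 3761283/8192, -79707215/49152, …
ICs: h(0) = 0, h′(0) = 2.

f: a_k = 2, 3, -9/4, 27/8, -405/64, 1701/128, -15309/512, 72171/1024, -2814669/16384, 14073345/32768, …
f∘r: x↦r, Dx↦Dx/r' in L_f ⇒ L₀.
∫: right-multiply L₀ by Dx.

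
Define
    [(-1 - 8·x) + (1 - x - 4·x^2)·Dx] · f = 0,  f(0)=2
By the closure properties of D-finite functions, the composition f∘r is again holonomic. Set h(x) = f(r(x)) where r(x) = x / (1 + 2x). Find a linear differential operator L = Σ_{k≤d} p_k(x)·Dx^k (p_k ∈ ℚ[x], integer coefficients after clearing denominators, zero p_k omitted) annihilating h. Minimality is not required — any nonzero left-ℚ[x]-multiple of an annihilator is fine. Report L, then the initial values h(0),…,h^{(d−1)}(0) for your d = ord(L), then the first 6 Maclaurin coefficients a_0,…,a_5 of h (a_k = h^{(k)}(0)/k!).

L = (1 + 10·x) + (-1 - 5·x - 4·x^2 + 4·x^3)·Dx  (order 1).
h: a_k = 2, 2, 6, -14, 54, -190, …
ICs: h(0) = 2.

f: a_k = 2, 2, 10, 18, 58, 130, …
L₀ from L_f via x↦r, Dx↦r'^{-1}Dx.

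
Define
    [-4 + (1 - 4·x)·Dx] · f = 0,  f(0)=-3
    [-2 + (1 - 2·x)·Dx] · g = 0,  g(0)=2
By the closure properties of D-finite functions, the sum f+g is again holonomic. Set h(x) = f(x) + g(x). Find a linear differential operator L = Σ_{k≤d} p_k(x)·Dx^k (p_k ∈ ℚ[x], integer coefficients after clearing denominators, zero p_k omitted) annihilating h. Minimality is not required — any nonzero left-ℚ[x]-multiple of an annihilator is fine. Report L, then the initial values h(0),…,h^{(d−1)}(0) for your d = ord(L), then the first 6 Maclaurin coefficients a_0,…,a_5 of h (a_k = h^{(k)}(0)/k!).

f: a_k = -3, -12, -48, -192, -768, -3072, …
g: a_k = 2, 4, 8, 16, 32, 64, …
f+g: L₀ = lclm(L_f,L_g), ord ≤ 1+1.
L = -16 + (12 - 32·x)·Dx + (-1 + 6·x - 8·x^2)·Dx^2  (order 2).
h: a_k = -1, -8, -40, -176, -736, -3008, …
ICs: h(0) = -1, h′(0) = -8.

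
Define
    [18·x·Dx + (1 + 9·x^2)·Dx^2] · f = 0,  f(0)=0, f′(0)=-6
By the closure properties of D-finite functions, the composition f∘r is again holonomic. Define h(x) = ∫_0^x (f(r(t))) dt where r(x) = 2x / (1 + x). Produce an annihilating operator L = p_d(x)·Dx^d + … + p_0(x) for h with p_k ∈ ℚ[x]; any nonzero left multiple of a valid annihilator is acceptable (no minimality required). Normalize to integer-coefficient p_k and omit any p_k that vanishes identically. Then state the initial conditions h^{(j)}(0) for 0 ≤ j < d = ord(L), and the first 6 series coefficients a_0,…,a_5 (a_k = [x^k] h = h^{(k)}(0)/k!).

f: a_k = 0, -6, 0, 18, 0, -486/5, …
f∘r: x↦r, Dx↦Dx/r' in L_f ⇒ L₀.
Integrate: L := L₀·Dx.
L = (2 + 74·x)·Dx^2 + (1 + 2·x + 37·x^2)·Dx^3  (order 3).
h: a_k = 0, 0, -6, 4, 33, -84, …
ICs: h(0) = 0, h′(0) = 0, h′′(0) = -12.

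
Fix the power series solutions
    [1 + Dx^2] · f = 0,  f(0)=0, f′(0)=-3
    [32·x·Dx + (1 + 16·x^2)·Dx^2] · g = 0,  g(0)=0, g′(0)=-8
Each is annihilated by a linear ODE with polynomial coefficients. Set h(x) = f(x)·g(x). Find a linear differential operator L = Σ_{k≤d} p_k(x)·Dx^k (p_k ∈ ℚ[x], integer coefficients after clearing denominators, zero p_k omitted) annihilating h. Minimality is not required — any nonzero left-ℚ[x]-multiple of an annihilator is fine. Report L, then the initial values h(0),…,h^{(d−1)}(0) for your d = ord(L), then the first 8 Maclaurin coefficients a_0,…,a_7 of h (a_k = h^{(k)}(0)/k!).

L = (1105 + 51776·x^2 + 22016·x^4 + 16384·x^6 + 65536·x^8) + (2112·x + 35840·x^3 + 49152·x^5 + 262144·x^7)·Dx + (1122 + 52352·x^2 + 27648·x^4 + 32768·x^6 + 131072·x^8)·Dx^2 + (2112·x + 35840·x^3 + 49152·x^5 + 262144·x^7)·Dx^3 + (17 + 576·x^2 + 5632·x^4 + 16384·x^6 + 65536·x^8)·Dx^4  (order 4).
h: a_k = 0, 0, 24, 0, -132, 0, 3751/3, 0, …
ICs: h(0) = 0, h′(0) = 0, h′′(0) = 48, h′′′(0) = 0.

f: a_k = 0, -3, 0, 1/2, 0, -1/40, 0, 1/1680, …
g: a_k = 0, -8, 0, 128/3, 0, -2048/5, 0, 32768/7, …
f·g: L₀ = L_f ⊗_s L_g, ord ≤ 2·2.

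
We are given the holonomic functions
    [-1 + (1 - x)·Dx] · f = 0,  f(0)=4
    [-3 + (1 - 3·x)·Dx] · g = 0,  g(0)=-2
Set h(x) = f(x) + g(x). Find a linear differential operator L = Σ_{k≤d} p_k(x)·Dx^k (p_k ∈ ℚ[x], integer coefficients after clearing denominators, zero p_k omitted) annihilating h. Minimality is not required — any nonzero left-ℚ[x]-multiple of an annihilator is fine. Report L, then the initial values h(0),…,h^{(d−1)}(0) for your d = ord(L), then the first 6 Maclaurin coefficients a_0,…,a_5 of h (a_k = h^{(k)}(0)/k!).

L = -6 + (8 - 12·x)·Dx + (-1 + 4·x - 3·x^2)·Dx^2  (order 2).
h: a_k = 2, -2, -14, -50, -158, -482, …
ICs: h(0) = 2, h′(0) = -2.

f: a_k = 4, 4, 4, 4, 4, 4, …
g: a_k = -2, -6, -18, -54, -162, -486, …
Sum ⇒ L₀ = lclm(L_f,L_g) in ℚ(x)⟨Dx⟩.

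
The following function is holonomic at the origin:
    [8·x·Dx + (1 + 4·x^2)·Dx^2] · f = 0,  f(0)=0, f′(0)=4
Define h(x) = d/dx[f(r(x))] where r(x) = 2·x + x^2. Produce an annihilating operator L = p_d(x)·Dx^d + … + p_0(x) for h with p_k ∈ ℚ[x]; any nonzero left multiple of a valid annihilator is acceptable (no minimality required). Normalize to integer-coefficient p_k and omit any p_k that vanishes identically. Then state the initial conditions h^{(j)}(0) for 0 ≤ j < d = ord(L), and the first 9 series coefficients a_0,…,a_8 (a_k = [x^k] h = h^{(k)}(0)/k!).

f: a_k = 0, 4, 0, -16/3, 0, 64/5, 0, -256/7, 0, …
h₀=f(r): pull back L_f along r ⇒ L₀.
Derive L from L₀ (diff closure).
L = (-1 + 32·x + 64·x^2 + 48·x^3 + 12·x^4) + (1 + x + 16·x^2 + 32·x^3 + 20·x^4 + 4·x^5)·Dx  (order 1).
h: a_k = 8, 8, -128, -256, 1888, 6112, -25600, -126976, 304256, …
ICs: h(0) = 8.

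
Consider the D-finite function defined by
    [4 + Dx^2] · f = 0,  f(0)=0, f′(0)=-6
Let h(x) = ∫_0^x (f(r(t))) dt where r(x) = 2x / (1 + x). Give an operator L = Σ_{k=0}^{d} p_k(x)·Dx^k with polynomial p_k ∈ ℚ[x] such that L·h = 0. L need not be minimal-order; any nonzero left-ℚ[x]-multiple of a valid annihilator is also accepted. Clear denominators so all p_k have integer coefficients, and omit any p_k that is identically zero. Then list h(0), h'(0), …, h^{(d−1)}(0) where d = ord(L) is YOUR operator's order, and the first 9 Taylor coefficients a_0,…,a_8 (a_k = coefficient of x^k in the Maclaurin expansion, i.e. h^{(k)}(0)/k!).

f: a_k = 0, -6, 0, 4, 0, -4/5, 0, 8/105, 0, …
Change of var in L_f (x↦r) gives L₀.
h=∫₀ˣh₀: take L = L₀·Dx.
L = 16·Dx + (2 + 6·x + 6·x^2 + 2·x^3)·Dx^2 + (1 + 4·x + 6·x^2 + 4·x^3 + x^4)·Dx^3  (order 3).
h: a_k = 0, 0, -6, 4, 5, -84/5, 386/15, -180/7, 2461/210, …
ICs: h(0) = 0, h′(0) = 0, h′′(0) = -12.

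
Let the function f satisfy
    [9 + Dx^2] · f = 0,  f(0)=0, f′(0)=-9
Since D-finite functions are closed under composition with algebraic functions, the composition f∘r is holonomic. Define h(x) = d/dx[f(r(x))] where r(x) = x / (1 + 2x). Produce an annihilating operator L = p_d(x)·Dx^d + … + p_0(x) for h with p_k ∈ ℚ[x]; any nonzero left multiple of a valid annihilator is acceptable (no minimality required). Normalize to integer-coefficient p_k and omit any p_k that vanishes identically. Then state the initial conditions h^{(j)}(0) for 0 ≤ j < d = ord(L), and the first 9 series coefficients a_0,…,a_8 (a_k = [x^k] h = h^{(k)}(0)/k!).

L = (33 + 96·x + 96·x^2) + (12 + 72·x + 144·x^2 + 96·x^3)·Dx + (1 + 8·x + 24·x^2 + 32·x^3 + 16·x^4)·Dx^2  (order 2).
h: a_k = -9, 36, -135/2, -36, 6957/8, -8775/2, 1288449/80, -249489/5, 122811795/896, …
ICs: h(0) = -9, h′(0) = 36.

f: a_k = 0, -9, 0, 27/2, 0, -243/40, 0, 729/560, 0, …
f∘r: x↦r, Dx↦Dx/r' in L_f ⇒ L₀.
h=h₀': d/dx-closure on L₀ ⇒ L.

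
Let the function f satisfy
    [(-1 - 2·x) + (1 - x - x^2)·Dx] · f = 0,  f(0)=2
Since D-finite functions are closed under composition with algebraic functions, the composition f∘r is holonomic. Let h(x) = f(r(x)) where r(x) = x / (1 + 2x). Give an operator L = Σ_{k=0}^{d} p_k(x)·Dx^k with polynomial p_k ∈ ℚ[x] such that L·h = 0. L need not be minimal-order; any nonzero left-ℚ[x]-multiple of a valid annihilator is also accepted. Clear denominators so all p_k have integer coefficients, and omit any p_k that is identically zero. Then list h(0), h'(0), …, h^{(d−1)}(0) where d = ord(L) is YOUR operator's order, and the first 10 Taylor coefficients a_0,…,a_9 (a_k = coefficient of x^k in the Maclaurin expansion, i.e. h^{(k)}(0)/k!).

f: a_k = 2, 2, 4, 6, 10, 16, 26, 42, 68, 110, …
Change of var in L_f (x↦r) gives L₀.
L = (-1 - 4·x) + (1 + 5·x + 7·x^2 + 2·x^3)·Dx  (order 1).
h: a_k = 2, 2, 0, -2, 6, -16, 42, -110, 288, -754, …
ICs: h(0) = 2.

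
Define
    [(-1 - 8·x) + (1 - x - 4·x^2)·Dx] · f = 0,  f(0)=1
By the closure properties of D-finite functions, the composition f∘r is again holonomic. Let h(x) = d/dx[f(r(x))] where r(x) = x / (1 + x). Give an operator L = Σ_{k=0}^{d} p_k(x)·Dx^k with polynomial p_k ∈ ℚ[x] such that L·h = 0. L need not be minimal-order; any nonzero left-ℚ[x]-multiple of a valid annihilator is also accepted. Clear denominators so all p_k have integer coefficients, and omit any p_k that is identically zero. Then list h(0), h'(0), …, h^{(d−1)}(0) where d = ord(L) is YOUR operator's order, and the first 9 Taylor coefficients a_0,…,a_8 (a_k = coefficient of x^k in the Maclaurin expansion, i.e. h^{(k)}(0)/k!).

L = (8 + 24·x + 120·x^2 + 72·x^3) + (-1 - 11·x - 15·x^2 + 31·x^3 + 36·x^4)·Dx  (order 1).
h: a_k = 1, 8, 0, 64, -80, 480, -1008, 3712, -9360, …
ICs: h(0) = 1.

f: a_k = 1, 1, 5, 9, 29, 65, 181, 441, 1165, …
Change of var in L_f (x↦r) gives L₀.
h₀' ⇒ L via d/dx closure of L₀.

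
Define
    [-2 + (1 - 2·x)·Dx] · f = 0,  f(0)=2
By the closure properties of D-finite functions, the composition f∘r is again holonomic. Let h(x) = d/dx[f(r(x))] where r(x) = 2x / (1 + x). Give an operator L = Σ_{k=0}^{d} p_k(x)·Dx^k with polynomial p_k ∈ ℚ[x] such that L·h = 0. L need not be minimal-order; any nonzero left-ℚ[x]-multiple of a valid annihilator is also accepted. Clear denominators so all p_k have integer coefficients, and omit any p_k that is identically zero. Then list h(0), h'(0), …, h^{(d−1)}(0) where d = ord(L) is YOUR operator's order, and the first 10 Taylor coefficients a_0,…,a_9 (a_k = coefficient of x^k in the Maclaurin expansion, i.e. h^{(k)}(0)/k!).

f: a_k = 2, 4, 8, 16, 32, 64, 128, 256, 512, 1024, …
f∘r: x↦r, Dx↦Dx/r' in L_f ⇒ L₀.
h₀' ⇒ L via d/dx closure of L₀.
L = 6 + (-1 + 3·x)·Dx  (order 1).
h: a_k = 8, 48, 216, 864, 3240, 11664, 40824, 139968, 472392, 1574640, …
ICs: h(0) = 8.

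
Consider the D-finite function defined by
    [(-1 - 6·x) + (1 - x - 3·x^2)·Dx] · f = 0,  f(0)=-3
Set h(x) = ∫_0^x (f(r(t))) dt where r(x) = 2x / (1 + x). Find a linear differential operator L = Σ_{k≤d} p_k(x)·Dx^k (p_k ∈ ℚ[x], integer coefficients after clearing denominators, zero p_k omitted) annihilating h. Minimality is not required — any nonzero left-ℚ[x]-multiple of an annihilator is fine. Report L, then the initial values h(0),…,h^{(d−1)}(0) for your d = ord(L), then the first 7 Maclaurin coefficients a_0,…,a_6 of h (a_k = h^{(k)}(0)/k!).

L = (2 + 26·x)·Dx + (-1 - x + 13·x^2 + 13·x^3)·Dx^2  (order 2).
h: a_k = 0, -3, -3, -14, -39/2, -546/5, -169, …
ICs: h(0) = 0, h′(0) = -3.

f: a_k = -3, -3, -12, -21, -57, -120, -291, …
L₀ from L_f via x↦r, Dx↦r'^{-1}Dx.
∫: right-multiply L₀ by Dx.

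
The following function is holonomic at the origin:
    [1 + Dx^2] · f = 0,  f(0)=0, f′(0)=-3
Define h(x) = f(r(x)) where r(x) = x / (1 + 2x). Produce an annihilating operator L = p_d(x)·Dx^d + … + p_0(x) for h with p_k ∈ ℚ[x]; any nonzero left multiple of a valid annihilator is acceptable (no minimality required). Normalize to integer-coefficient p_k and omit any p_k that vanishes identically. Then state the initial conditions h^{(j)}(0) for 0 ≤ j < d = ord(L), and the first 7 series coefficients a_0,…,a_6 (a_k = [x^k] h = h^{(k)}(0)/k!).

f: a_k = 0, -3, 0, 1/2, 0, -1/40, 0, …
h₀=f(r): pull back L_f along r ⇒ L₀.
L = 1 + (4 + 24·x + 48·x^2 + 32·x^3)·Dx + (1 + 8·x + 24·x^2 + 32·x^3 + 16·x^4)·Dx^2  (order 2).
h: a_k = 0, -3, 6, -23/2, 21, -1441/40, 225/4, …
ICs: h(0) = 0, h′(0) = -3.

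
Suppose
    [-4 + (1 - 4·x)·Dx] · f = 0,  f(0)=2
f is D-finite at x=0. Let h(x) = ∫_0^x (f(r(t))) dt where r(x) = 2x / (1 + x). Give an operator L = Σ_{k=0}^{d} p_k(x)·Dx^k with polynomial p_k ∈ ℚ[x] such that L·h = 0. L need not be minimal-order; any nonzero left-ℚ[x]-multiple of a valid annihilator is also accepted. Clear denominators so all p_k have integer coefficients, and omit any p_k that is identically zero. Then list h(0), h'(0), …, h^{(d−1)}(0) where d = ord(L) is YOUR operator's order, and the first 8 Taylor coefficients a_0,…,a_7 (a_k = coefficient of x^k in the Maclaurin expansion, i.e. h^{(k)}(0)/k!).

f: a_k = 2, 8, 32, 128, 512, 2048, 8192, 32768, …
f∘r: x↦r, Dx↦Dx/r' in L_f ⇒ L₀.
h=∫h₀ ⇒ L = L₀·Dx.
L = 8·Dx + (-1 + 6·x + 7·x^2)·Dx^2  (order 2).
h: a_k = 0, 2, 8, 112/3, 196, 5488/5, 19208/3, 38416, …
ICs: h(0) = 0, h′(0) = 2.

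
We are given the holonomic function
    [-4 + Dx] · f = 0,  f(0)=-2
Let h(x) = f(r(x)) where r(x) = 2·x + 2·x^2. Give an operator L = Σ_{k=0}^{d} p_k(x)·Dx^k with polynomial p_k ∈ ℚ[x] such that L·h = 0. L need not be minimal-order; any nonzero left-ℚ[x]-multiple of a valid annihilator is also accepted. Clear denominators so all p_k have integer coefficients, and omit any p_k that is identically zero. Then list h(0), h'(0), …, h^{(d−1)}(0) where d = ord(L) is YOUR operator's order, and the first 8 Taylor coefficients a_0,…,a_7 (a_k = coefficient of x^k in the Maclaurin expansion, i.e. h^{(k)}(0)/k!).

L = (-8 - 16·x) + Dx  (order 1).
h: a_k = -2, -16, -80, -896/3, -2752/3, -36352/15, -255488/45, -757760/63, …
ICs: h(0) = -2.

f: a_k = -2, -8, -16, -64/3, -64/3, -256/15, -512/45, -2048/315, …
Change of var in L_f (x↦r) gives L₀.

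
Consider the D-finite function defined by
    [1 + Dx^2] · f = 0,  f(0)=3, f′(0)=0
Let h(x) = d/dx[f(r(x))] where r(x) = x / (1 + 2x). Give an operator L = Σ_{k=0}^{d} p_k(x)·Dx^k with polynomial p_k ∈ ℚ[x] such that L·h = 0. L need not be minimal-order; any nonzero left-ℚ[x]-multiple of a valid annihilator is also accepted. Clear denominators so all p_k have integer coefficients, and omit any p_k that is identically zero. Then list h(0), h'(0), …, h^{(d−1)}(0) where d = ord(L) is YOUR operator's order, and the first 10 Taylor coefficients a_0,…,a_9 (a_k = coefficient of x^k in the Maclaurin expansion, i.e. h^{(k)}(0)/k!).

f: a_k = 3, 0, -3/2, 0, 1/8, 0, -1/240, 0, 1/13440, 0, …
Substitute x→r, Dx→(1/r')Dx; clear ⇒ L₀.
Derive L from L₀ (diff closure).
L = (25 + 96·x + 96·x^2) + (12 + 72·x + 144·x^2 + 96·x^3)·Dx + (1 + 8·x + 24·x^2 + 32·x^3 + 16·x^4)·Dx^2  (order 2).
h: a_k = 0, -3, 18, -143/2, 235, -27601/40, 37527/20, -8095583/1680, 3310941/280, -3377674081/120960, …
ICs: h(0) = 0, h′(0) = -3.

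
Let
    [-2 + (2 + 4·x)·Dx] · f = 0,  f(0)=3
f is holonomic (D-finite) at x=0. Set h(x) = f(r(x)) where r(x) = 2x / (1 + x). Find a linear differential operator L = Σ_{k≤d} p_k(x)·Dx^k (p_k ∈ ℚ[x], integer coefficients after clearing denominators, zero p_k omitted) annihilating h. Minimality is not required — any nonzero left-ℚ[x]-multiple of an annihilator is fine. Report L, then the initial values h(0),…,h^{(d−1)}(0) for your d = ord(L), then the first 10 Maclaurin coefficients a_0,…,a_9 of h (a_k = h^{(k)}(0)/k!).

L = -2 + (1 + 6·x + 5·x^2)·Dx  (order 1).
h: a_k = 3, 6, -12, 30, -90, 306, -1128, 4386, -17700, 73410, …
ICs: h(0) = 3.

f: a_k = 3, 3, -3/2, 3/2, -15/8, 21/8, -63/16, 99/16, -1287/128, 2145/128, …
Substitute x→r, Dx→(1/r')Dx; clear ⇒ L₀.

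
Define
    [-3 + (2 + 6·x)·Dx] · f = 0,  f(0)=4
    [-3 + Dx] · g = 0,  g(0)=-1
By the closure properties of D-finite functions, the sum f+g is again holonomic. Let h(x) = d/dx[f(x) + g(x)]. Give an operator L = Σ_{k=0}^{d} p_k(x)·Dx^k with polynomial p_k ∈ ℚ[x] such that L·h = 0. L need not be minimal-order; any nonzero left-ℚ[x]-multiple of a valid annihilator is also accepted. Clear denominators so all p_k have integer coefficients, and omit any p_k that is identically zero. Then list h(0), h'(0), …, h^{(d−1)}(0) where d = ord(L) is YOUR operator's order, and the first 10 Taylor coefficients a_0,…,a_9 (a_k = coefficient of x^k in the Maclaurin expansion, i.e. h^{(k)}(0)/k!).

L = (-15 - 18·x) + (-1 - 24·x - 36·x^2)·Dx + (2 + 10·x + 12·x^2)·Dx^2  (order 2).
h: a_k = 3, -18, 27/4, -513/8, 7857/64, -233523/640, 2518209/2560, -98560071/35840, 4432823739/573440, -25121107449/1146880, …
ICs: h(0) = 3, h′(0) = -18.

f: a_k = 4, 6, -9/2, 27/4, -405/32, 1701/64, -15309/256, 72171/512, -2814669/8192, 14073345/16384, …
g: a_k = -1, -3, -9/2, -9/2, -27/8, -81/40, -81/80, -243/560, -729/4480, -243/4480, …
h₀=f+g: left-lcm gives L₀, ord ≤ 2.
h=h₀': d/dx-closure on L₀ ⇒ L.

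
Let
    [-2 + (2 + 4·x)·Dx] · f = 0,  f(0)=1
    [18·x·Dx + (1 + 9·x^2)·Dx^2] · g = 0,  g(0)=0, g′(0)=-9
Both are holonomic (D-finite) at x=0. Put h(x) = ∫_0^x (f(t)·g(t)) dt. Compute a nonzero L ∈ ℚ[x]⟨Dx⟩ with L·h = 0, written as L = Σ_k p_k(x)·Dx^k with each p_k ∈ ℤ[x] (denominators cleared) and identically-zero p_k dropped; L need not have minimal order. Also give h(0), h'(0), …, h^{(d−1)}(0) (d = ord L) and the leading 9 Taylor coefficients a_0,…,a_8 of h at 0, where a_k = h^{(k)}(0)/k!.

f: a_k = 1, 1, -1/2, 1/2, -5/8, 7/8, -21/16, 33/16, -429/128, …
g: a_k = 0, -9, 0, 27, 0, -729/5, 0, 6561/7, 0, …
h₀=f·g: eliminate ⇒ L₀, order ≤ 1·2.
h=∫₀ˣh₀: take L = L₀·Dx.
L = (3 - 18·x - 9·x^2)·Dx + (-2 + 14·x + 54·x^2 + 36·x^3)·Dx^2 + (1 + 4·x + 13·x^2 + 36·x^3 + 36·x^4)·Dx^3  (order 3).
h: a_k = 0, 0, -9/2, -3, 63/8, 9/2, -2049/80, -801/40, 562869/4480, …
ICs: h(0) = 0, h′(0) = 0, h′′(0) = -9.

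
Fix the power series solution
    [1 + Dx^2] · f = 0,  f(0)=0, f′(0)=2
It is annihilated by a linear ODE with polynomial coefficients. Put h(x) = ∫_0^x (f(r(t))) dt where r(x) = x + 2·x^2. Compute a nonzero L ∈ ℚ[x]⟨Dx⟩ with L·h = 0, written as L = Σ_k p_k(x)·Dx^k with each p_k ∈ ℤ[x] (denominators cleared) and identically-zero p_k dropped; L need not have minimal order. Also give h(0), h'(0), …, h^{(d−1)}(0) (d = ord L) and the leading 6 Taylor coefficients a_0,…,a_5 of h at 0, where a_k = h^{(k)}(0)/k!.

f: a_k = 0, 2, 0, -1/3, 0, 1/60, …
L₀ from L_f via x↦r, Dx↦r'^{-1}Dx.
h=∫h₀ ⇒ L = L₀·Dx.
L = (1 + 12·x + 48·x^2 + 64·x^3)·Dx - 4·Dx^2 + (1 + 4·x)·Dx^3  (order 3).
h: a_k = 0, 0, 1, 4/3, -1/12, -2/5, …
ICs: h(0) = 0, h′(0) = 0, h′′(0) = 2.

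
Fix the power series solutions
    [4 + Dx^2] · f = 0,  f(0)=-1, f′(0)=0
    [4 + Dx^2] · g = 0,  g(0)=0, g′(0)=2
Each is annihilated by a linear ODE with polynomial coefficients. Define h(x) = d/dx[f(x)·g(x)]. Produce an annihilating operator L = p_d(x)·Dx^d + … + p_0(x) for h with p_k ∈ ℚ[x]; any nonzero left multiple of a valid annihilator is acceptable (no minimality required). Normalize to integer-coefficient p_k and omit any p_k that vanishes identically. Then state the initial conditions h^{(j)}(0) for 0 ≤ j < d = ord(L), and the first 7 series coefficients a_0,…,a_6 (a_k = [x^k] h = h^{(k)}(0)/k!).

f: a_k = -1, 0, 2, 0, -2/3, 0, 4/45, …
g: a_k = 0, 2, 0, -4/3, 0, 4/15, 0, …
h₀=f·g: eliminate ⇒ L₀, order ≤ 2·2.
h₀' ⇒ L via d/dx closure of L₀.
L = 16 + Dx^2  (order 2).
h: a_k = -2, 0, 16, 0, -64/3, 0, 512/45, …
ICs: h(0) = -2, h′(0) = 0.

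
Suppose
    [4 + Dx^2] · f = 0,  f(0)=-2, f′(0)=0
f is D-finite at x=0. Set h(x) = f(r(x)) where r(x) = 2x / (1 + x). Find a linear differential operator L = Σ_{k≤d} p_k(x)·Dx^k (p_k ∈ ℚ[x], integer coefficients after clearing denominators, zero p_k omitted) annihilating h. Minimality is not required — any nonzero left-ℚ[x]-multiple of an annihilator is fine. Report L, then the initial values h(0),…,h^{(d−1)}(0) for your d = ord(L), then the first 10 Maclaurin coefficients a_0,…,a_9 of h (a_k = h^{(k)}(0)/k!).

f: a_k = -2, 0, 4, 0, -4/3, 0, 8/45, 0, -4/315, 0, …
Substitute x→r, Dx→(1/r')Dx; clear ⇒ L₀.
L = 16 + (2 + 6·x + 6·x^2 + 2·x^3)·Dx + (1 + 4·x + 6·x^2 + 4·x^3 + x^4)·Dx^2  (order 2).
h: a_k = -2, 0, 16, -32, 80/3, 64/3, -5488/45, 1312/5, -25136/63, 143488/315, …
ICs: h(0) = -2, h′(0) = 0.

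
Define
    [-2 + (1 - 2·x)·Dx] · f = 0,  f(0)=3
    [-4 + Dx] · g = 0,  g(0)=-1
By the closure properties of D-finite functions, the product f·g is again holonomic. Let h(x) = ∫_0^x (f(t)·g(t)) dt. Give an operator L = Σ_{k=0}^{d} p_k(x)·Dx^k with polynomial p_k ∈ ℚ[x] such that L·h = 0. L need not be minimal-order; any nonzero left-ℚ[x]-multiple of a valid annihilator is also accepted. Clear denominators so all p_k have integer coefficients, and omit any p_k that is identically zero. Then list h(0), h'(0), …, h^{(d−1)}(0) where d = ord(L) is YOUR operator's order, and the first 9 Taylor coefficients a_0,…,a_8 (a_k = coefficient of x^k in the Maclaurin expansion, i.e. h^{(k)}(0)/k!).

f: a_k = 3, 6, 12, 24, 48, 96, 192, 384, 768, …
g: a_k = -1, -4, -8, -32/3, -32/3, -128/15, -256/45, -1024/315, -512/315, …
f·g: L₀ = L_f ⊗_s L_g, ord ≤ 1·1.
h=∫₀ˣh₀: take L = L₀·Dx.
L = (6 - 8·x)·Dx + (-1 + 2·x)·Dx^2  (order 2).
h: a_k = 0, -3, -9, -20, -38, -336/5, -1744/15, -21184/105, -2480/7, …
ICs: h(0) = 0, h′(0) = -3.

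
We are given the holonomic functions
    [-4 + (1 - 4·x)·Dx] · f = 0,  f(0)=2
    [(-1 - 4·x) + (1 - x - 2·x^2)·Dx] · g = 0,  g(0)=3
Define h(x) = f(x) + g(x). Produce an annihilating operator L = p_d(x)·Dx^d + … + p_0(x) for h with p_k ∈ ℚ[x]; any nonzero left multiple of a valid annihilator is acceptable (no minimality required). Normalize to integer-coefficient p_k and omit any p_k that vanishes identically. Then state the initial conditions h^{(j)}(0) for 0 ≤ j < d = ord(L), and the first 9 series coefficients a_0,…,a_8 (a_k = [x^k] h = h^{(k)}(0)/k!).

f: a_k = 2, 8, 32, 128, 512, 2048, 8192, 32768, 131072, …
g: a_k = 3, 3, 9, 15, 33, 63, 129, 255, 513, …
f+g: L₀ = lclm(L_f,L_g), ord ≤ 1+1.
L = (-8 - 144·x + 96·x^2 - 128·x^3) + (26 - 28·x - 120·x^2 + 128·x^3 - 256·x^4)·Dx + (-3 + 19·x - 34·x^2 + 24·x^3 + 16·x^4 - 64·x^5)·Dx^2  (order 2).
h: a_k = 5, 11, 41, 143, 545, 2111, 8321, 33023, 131585, …
ICs: h(0) = 5, h′(0) = 11.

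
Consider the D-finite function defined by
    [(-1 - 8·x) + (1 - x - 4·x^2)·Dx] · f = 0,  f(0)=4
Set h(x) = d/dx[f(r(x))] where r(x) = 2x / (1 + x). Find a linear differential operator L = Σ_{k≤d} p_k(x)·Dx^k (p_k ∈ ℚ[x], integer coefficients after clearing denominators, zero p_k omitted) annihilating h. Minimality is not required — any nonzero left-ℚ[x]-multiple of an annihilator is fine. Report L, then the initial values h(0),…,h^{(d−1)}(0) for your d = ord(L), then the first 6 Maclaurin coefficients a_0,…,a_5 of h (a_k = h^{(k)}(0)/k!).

L = (18 + 102·x + 918·x^2 + 578·x^3) + (-1 - 18·x + 306·x^3 + 289·x^4)·Dx  (order 1).
h: a_k = 8, 144, 408, 4896, 11560, 124848, …
ICs: h(0) = 8.

f: a_k = 4, 4, 20, 36, 116, 260, …
f∘r: x↦r, Dx↦Dx/r' in L_f ⇒ L₀.
Derive L from L₀ (diff closure).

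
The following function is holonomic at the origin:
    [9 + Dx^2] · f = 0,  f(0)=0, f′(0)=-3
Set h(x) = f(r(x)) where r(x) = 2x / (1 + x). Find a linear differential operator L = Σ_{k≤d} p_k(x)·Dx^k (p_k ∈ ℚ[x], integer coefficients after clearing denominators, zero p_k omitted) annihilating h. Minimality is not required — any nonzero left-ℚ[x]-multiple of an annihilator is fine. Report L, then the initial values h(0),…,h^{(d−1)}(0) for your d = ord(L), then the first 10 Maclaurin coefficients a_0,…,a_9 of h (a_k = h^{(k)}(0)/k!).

L = 36 + (2 + 6·x + 6·x^2 + 2·x^3)·Dx + (1 + 4·x + 6·x^2 + 4·x^3 + x^4)·Dx^2  (order 2).
h: a_k = 0, -6, 6, 30, -102, 726/5, -30, -13386/35, 5646/5, -14046/7, …
ICs: h(0) = 0, h′(0) = -6.

f: a_k = 0, -3, 0, 9/2, 0, -81/40, 0, 243/560, 0, -243/4480, …
L₀ from L_f via x↦r, Dx↦r'^{-1}Dx.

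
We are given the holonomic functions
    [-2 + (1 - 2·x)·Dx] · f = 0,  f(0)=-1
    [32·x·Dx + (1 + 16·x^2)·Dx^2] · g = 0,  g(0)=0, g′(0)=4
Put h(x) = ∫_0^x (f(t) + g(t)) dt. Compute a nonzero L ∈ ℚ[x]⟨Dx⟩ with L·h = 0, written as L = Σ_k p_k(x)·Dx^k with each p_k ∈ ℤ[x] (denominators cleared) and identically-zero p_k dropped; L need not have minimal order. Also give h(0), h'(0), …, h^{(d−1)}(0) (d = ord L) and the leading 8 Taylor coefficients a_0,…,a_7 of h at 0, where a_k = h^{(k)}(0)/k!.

f: a_k = -1, -2, -4, -8, -16, -32, -64, -128, …
g: a_k = 0, 4, 0, -64/3, 0, 1024/5, 0, -16384/7, …
h₀=f+g: left-lcm gives L₀, ord ≤ 3.
∫: right-multiply L₀ by Dx.
L = (-32 + 256·x + 1536·x^2)·Dx^2 + (14 - 32·x - 160·x^2 + 1536·x^3)·Dx^3 + (-1 - 6·x - 96·x^3 + 256·x^4)·Dx^4  (order 4).
h: a_k = 0, -1, 1, -4/3, -22/3, -16/5, 144/5, -64/7, …
ICs: h(0) = 0, h′(0) = -1, h′′(0) = 2, h′′′(0) = -8.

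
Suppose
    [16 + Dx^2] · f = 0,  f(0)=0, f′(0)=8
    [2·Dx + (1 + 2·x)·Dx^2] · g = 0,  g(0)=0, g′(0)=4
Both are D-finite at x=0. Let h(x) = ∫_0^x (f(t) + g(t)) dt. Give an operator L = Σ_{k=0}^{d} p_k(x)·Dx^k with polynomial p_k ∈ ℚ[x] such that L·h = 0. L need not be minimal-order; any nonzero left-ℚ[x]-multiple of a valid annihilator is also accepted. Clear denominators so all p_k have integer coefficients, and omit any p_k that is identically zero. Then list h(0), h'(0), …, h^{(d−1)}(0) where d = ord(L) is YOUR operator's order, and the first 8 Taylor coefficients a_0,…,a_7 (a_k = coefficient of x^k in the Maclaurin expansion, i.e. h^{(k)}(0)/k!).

L = (160 + 256·x + 256·x^2)·Dx^2 + (48 + 224·x + 384·x^2 + 256·x^3)·Dx^3 + (10 + 16·x + 16·x^2)·Dx^4 + (3 + 14·x + 24·x^2 + 16·x^3)·Dx^5  (order 5).
h: a_k = 0, 0, 6, -4/3, -4, -8/5, 224/45, -64/21, …
ICs: h(0) = 0, h′(0) = 0, h′′(0) = 12, h′′′(0) = -8, h′′′′(0) = -96.

f: a_k = 0, 8, 0, -64/3, 0, 256/15, 0, -2048/315, …
g: a_k = 0, 4, -4, 16/3, -8, 64/5, -64/3, 256/7, …
h₀=f+g: left-lcm gives L₀, ord ≤ 4.
Integrate: L := L₀·Dx.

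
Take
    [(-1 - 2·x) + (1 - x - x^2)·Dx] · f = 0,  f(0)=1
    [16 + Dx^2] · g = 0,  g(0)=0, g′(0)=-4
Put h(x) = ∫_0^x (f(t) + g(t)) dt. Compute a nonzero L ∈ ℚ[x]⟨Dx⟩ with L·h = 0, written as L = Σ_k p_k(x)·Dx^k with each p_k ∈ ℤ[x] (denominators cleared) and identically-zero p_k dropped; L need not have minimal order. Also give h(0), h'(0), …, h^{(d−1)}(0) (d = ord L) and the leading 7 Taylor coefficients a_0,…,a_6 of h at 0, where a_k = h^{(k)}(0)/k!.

f: a_k = 1, 1, 2, 3, 5, 8, 13, …
g: a_k = 0, -4, 0, 32/3, 0, -128/15, 0, …
h₀=f+g: left-lcm gives L₀, ord ≤ 3.
h=∫₀ˣh₀: take L = L₀·Dx.
L = (272 + 384·x - 352·x^2 + 192·x^3 + 640·x^4 + 256·x^5)·Dx + (-160 + 368·x + 32·x^2 - 544·x^3 + 48·x^4 + 384·x^5 + 128·x^6)·Dx^2 + (17 + 24·x - 22·x^2 + 12·x^3 + 40·x^4 + 16·x^5)·Dx^3 + (-10 + 23·x + 2·x^2 - 34·x^3 + 3·x^4 + 24·x^5 + 8·x^6)·Dx^4  (order 4).
h: a_k = 0, 1, -3/2, 2/3, 41/12, 1, -4/45, …
ICs: h(0) = 0, h′(0) = 1, h′′(0) = -3, h′′′(0) = 4.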